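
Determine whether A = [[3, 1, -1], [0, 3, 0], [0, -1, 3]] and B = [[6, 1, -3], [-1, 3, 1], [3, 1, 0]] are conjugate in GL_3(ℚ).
Two matrices over a field are similar if and only if they have the same invariant factors.

Both A and B have characteristic polynomial (x - 3)^3 and minimal polynomial (x - 3)^3. Computing further, both have invariant factors (x - 3)^3. Hence A and B are similar.

Yes.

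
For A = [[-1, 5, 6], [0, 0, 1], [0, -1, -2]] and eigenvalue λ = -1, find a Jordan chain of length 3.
We seek v_1 ∈ ker((A + I)^3) \ ker((A + I)^2), then set v_{i+1} = (A + I) v_i.

One such chain is v_1 = [[-8, -3, 2]]^T, v_2 = [[-3, -1, 1]]^T, v_3 = [[1, 0, 0]]^T. Check: (A + I) v_3 = [[0, 0, 0]]^T = 0.

v_1 = [[-8, -3, 2]]^T, v_2 = [[-3, -1, 1]]^T, v_3 = [[1, 0, 0]]^T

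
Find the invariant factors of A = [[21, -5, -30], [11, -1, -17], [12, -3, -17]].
(x - 1)^3

The Jordan structure of A has elementary divisors (x - 1)^3. Arranging the block sizes at each eigenvalue in decreasing order and taking row products gives the invariant factors.

Invariant factors (smallest first, each dividing the next): (x - 1)^3.

Check: the last factor (x - 1)^3 is the minimal polynomial, and the product (x - 1)^3 is the characteristic polynomial.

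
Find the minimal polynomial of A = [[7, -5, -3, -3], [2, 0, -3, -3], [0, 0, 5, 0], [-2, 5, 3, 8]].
The characteristic polynomial factors as (x - 5)^4. The minimal polynomial is ∏(x - λ)^{k_λ} where k_λ is the size of the largest Jordan block at λ.

For λ = 5: rank(A - 5I) = 1, and the largest Jordan block has size 2 (the smallest k with rank((A - 5I)^k) = rank((A - 5I)^(k+1))).

So m_A(x) = (x - 5)^2.

m_A(x) = (x - 5)^2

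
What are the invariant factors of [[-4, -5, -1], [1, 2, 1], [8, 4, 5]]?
(x - 3)^2(x + 3)

The Jordan structure of A has elementary divisors (x + 3), (x - 3)^2. Arranging the block sizes at each eigenvalue in decreasing order and taking row products gives the invariant factors.

Invariant factors (smallest first, each dividing the next): (x - 3)^2(x + 3).

Check: the last factor (x - 3)^2(x + 3) is the minimal polynomial, and the product (x - 3)^2(x + 3) is the characteristic polynomial.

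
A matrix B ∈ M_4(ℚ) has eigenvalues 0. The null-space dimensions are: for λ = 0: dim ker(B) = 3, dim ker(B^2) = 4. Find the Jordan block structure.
Jordan blocks: (0, 2), (0, 1), (0, 1)

λ = 0: successive nullity increments [3, 1] count blocks of size ≥ k; block sizes are [2, 1, 1].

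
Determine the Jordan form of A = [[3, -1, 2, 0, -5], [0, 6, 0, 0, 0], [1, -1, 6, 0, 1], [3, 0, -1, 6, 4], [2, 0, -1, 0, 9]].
J = [[6, 1, 0, 0, 0], [0, 6, 1, 0, 0], [0, 0, 6, 0, 0], [0, 0, 0, 6, 1], [0, 0, 0, 0, 6]]

The characteristic polynomial is det(xI - A) = (x - 6)^5, so the eigenvalues are 6 (algebraic multiplicity 5).

For λ = 6: rank(A - 6I) = 3, rank((A - 6I)^2) = 1, rank((A - 6I)^3) = 0. The eigenspace has dimension 5 - 3 = 2, so there are 2 Jordan blocks; the rank sequence gives block sizes [3, 2].

Assembling the blocks gives the Jordan form J above.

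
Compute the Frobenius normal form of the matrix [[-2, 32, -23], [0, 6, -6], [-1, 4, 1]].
The invariant factors of A (the non-unit diagonal entries of the Smith normal form of xI - A over ℚ[x]) are (x - 6)(x^2 + x - 1), each dividing the next. The characteristic polynomial is their product, (x - 6)(x^2 + x - 1).

The rational canonical form is the block-diagonal matrix of companion matrices C(f_i):
R = [[0, 0, -6], [1, 0, 7], [0, 1, 5]].

Note the characteristic polynomial does not split into linear factors over ℚ, so A has no Jordan form over ℚ; the rational canonical form exists over any field.

R = [[0, 0, -6], [1, 0, 7], [0, 1, 5]]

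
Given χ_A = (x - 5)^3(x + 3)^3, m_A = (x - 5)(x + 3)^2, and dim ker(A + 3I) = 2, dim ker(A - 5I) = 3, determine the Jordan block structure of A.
Jordan blocks: (-3, 2), (-3, 1), (5, 1), (5, 1), (5, 1)

λ = -3: algebraic multiplicity 3 (exponent in χ_A), largest block size 2 (exponent in m_A), 2 blocks (geometric multiplicity). These force block sizes [2, 1].
λ = 5: algebraic multiplicity 3 (exponent in χ_A), largest block size 1 (exponent in m_A), 3 blocks (geometric multiplicity). These force block sizes [1, 1, 1].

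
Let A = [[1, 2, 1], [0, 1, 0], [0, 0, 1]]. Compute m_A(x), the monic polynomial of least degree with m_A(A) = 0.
m_A(x) = (x - 1)^2

The characteristic polynomial factors as (x - 1)^3. The minimal polynomial is ∏(x - λ)^{k_λ} where k_λ is the size of the largest Jordan block at λ.

For λ = 1: rank(A - I) = 1, and the largest Jordan block has size 2 (the smallest k with rank((A - I)^k) = rank((A - I)^(k+1))).

So m_A(x) = (x - 1)^2.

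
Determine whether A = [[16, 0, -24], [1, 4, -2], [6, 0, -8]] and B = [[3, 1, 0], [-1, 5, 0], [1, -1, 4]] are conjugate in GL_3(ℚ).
Yes.

Two matrices over a field are similar if and only if they have the same invariant factors.

Both A and B have characteristic polynomial (x - 4)^3 and minimal polynomial (x - 4)^2. Computing further, both have invariant factors x - 4, (x - 4)^2. Hence A and B are similar.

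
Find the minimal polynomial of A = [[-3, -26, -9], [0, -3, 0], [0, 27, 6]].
The characteristic polynomial factors as (x - 6)(x + 3)^2. The minimal polynomial is ∏(x - λ)^{k_λ} where k_λ is the size of the largest Jordan block at λ.

For λ = -3: rank(A + 3I) = 2, and the largest Jordan block has size 2 (the smallest k with rank((A + 3I)^k) = rank((A + 3I)^(k+1))).
For λ = 6: rank(A - 6I) = 2, and the largest Jordan block has size 1 (the smallest k with rank((A - 6I)^k) = rank((A - 6I)^(k+1))).

So m_A(x) = (x - 6)(x + 3)^2.

m_A(x) = (x - 6)(x + 3)^2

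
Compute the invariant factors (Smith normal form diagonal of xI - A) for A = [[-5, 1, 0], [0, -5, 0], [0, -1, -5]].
x + 5, (x + 5)^2

The Jordan structure of A has elementary divisors (x + 5)^2, (x + 5). Arranging the block sizes at each eigenvalue in decreasing order and taking row products gives the invariant factors.

Invariant factors (smallest first, each dividing the next): x + 5, (x + 5)^2.

Check: the last factor (x + 5)^2 is the minimal polynomial, and the product (x + 5)^3 is the characteristic polynomial.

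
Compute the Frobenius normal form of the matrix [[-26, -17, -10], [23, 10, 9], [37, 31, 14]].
R = [[0, 0, -3], [1, 0, 2], [0, 1, -2]]

The invariant factors of A (the non-unit diagonal entries of the Smith normal form of xI - A over ℚ[x]) are (x + 3)(x^2 - x + 1), each dividing the next. The characteristic polynomial is their product, (x + 3)(x^2 - x + 1).

The rational canonical form is the block-diagonal matrix of companion matrices C(f_i):
R = [[0, 0, -3], [1, 0, 2], [0, 1, -2]].

Note the characteristic polynomial does not split into linear factors over ℚ, so A has no Jordan form over ℚ; the rational canonical form exists over any field.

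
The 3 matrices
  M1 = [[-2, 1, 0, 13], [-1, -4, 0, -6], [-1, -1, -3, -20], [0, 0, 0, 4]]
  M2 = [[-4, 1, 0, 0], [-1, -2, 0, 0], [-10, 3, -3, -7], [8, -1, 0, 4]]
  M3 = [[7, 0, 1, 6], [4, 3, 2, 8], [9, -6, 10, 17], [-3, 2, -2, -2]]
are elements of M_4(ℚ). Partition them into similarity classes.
Characteristic polynomials: χ_{M1} = (x - 4)(x + 3)^3, χ_{M2} = (x - 4)(x + 3)^3, χ_{M3} = (x - 5)^3(x - 3).

{M1, M2}: invariant factors x + 3, (x - 4)(x + 3)^2.

{M3}: invariant factors (x - 5)^3(x - 3).

Matrices are similar if and only if their invariant-factor lists agree; the partition into similarity classes is {M1, M2}, {M3}.

2 classes: {M1, M2}, {M3}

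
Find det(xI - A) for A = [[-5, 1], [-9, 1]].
χ_A(x) = (x + 2)^2

xI - A = [[x + 5, -1], [9, x - 1]].

Expanding det(xI - A) along the first row:
det(xI - A) = + (x + 5)·det([[x - 1]]) - (-1)·det([[9]]).

Evaluating gives χ_A(x) = x^2 + 4x + 4 = (x + 2)^2.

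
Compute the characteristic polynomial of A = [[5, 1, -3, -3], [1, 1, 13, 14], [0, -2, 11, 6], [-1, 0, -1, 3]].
χ_A(x) = (x - 5)^4

xI - A = [[x - 5, -1, 3, 3], [-1, x - 1, -13, -14], [0, 2, x - 11, -6], [1, 0, 1, x - 3]].

Expanding det(xI - A) along the first row:
det(xI - A) = + (x - 5)·det([[x - 1, -13, -14], [2, x - 11, -6], [0, 1, x - 3]]) - (-1)·det([[-1, -13, -14], [0, x - 11, -6], [1, 1, x - 3]]) + (3)·det([[-1, x - 1, -14], [0, 2, -6], [1, 0, x - 3]]) - (3)·det([[-1, x - 1, -13], [0, 2, x - 11], [1, 0, 1]]).

Evaluating gives χ_A(x) = x^4 - 20x^3 + 150x^2 - 500x + 625 = (x - 5)^4.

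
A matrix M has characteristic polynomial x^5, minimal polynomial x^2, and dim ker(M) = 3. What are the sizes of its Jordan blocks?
Jordan blocks: (0, 2), (0, 2), (0, 1)

λ = 0: algebraic multiplicity 5 (exponent in χ_M), largest block size 2 (exponent in m_M), 3 blocks (geometric multiplicity). These force block sizes [2, 2, 1].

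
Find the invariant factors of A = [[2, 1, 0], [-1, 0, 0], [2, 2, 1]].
x - 1, (x - 1)^2

The Jordan structure of A has elementary divisors (x - 1)^2, (x - 1). Arranging the block sizes at each eigenvalue in decreasing order and taking row products gives the invariant factors.

Invariant factors (smallest first, each dividing the next): x - 1, (x - 1)^2.

Check: the last factor (x - 1)^2 is the minimal polynomial, and the product (x - 1)^3 is the characteristic polynomial.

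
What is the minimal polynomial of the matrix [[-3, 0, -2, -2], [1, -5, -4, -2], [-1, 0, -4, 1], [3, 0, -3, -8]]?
m_A(x) = (x + 5)^2

The characteristic polynomial factors as (x + 5)^4. The minimal polynomial is ∏(x - λ)^{k_λ} where k_λ is the size of the largest Jordan block at λ.

For λ = -5: rank(A + 5I) = 2, and the largest Jordan block has size 2 (the smallest k with rank((A + 5I)^k) = rank((A + 5I)^(k+1))).

So m_A(x) = (x + 5)^2.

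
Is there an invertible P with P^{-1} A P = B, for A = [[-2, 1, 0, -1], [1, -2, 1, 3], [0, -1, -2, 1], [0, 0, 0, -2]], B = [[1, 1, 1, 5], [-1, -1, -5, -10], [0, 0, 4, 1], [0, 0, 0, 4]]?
trace(A) = -8 but trace(B) = 8. The trace is a similarity invariant, so A and B are not similar.

No.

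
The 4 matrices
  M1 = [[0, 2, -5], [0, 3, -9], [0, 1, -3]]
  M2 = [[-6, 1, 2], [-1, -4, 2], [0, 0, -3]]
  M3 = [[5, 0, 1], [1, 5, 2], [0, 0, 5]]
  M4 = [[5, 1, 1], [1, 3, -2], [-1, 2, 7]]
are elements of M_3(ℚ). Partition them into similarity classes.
3 classes: {M1}, {M2}, {M3, M4}

Characteristic polynomials: χ_{M1} = x^3, χ_{M2} = (x + 3)(x + 5)^2, χ_{M3} = (x - 5)^3, χ_{M4} = (x - 5)^3.

{M1}: invariant factors x^3.

{M2}: invariant factors (x + 3)(x + 5)^2.

{M3, M4}: invariant factors (x - 5)^3.

Matrices are similar if and only if their invariant-factor lists agree; the partition into similarity classes is {M1}, {M2}, {M3, M4}.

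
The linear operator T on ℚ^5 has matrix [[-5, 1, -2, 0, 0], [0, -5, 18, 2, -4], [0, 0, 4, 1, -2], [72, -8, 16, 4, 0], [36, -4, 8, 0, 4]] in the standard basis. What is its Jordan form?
J = [[-5, 1, 0, 0, 0], [0, -5, 0, 0, 0], [0, 0, 4, 1, 0], [0, 0, 0, 4, 0], [0, 0, 0, 0, 4]]

The characteristic polynomial is det(xI - A) = (x - 4)^3(x + 5)^2, so the eigenvalues are -5 (algebraic multiplicity 2), 4 (algebraic multiplicity 3).

For λ = -5: rank(A + 5I) = 4, rank((A + 5I)^2) = 3. The eigenspace has dimension 5 - 4 = 1, so there is 1 Jordan block; the rank sequence gives block sizes [2].

For λ = 4: rank(A - 4I) = 3, rank((A - 4I)^2) = 2. The eigenspace has dimension 5 - 3 = 2, so there are 2 Jordan blocks; the rank sequence gives block sizes [2, 1].

Assembling the blocks gives the Jordan form J above.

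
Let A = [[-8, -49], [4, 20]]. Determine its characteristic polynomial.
xI - A = [[x + 8, 49], [-4, x - 20]].

Expanding det(xI - A) along the first row:
det(xI - A) = + (x + 8)·det([[x - 20]]) - (49)·det([[-4]]).

Evaluating gives χ_A(x) = x^2 - 12x + 36 = (x - 6)^2.

χ_A(x) = (x - 6)^2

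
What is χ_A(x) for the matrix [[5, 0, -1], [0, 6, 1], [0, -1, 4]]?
xI - A = [[x - 5, 0, 1], [0, x - 6, -1], [0, 1, x - 4]].

Expanding det(xI - A) along the first row:
det(xI - A) = + (x - 5)·det([[x - 6, -1], [1, x - 4]]) - (0)·det([[0, -1], [0, x - 4]]) + (1)·det([[0, x - 6], [0, 1]]).

Evaluating gives χ_A(x) = x^3 - 15x^2 + 75x - 125 = (x - 5)^3.

χ_A(x) = (x - 5)^3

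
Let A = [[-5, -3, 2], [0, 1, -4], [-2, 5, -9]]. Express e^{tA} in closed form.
A has Jordan form J = [[-5, 1, 0], [0, -5, 0], [0, 0, -3]] with A = PJP^{-1}, so e^{tA} = P e^{tJ} P^{-1}.

For a Jordan block J_k(λ), e^{tJ_k(λ)} = e^{λt} · (I + tN + t^2 N^2/2! + ... + t^{k-1} N^{k-1}/(k-1)!) where N is the nilpotent superdiagonal part.

Assembling the blocks and conjugating back gives the entries of e^{tA} as shown above.

e^{tA} = [[(2*t - e^{2*t} + 2)*e^{-5*t}, (t - 2*e^{2*t} + 2)*e^{-5*t}, (e^{2*t} - 1)*e^{-5*t}], [2*(-2*t + e^{2*t} - 1)*e^{-5*t}, (-2*t + 4*e^{2*t} - 3)*e^{-5*t}, 2*(1 - e^{2*t})*e^{-5*t}], [2*(-3*t + e^{2*t} - 1)*e^{-5*t}, (-3*t + 4*e^{2*t} - 4)*e^{-5*t}, (3 - 2*e^{2*t})*e^{-5*t}]]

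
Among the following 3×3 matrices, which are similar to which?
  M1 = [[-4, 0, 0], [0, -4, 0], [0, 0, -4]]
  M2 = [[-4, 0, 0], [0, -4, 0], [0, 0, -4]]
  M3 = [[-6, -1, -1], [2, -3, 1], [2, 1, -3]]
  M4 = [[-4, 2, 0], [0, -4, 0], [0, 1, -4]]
Characteristic polynomials: χ_{M1} = (x + 4)^3, χ_{M2} = (x + 4)^3, χ_{M3} = (x + 4)^3, χ_{M4} = (x + 4)^3.

{M1, M2}: invariant factors x + 4, x + 4, x + 4.

{M3, M4}: invariant factors x + 4, (x + 4)^2.

Matrices are similar if and only if their invariant-factor lists agree; the partition into similarity classes is {M1, M2}, {M3, M4}.

2 classes: {M1, M2}, {M3, M4}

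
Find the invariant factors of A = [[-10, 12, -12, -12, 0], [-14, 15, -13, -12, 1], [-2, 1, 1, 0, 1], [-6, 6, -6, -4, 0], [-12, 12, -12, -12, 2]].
x - 2, x - 2, (x - 2)^2(x + 4)

The Jordan structure of A has elementary divisors (x + 4), (x - 2)^2, (x - 2), (x - 2). Arranging the block sizes at each eigenvalue in decreasing order and taking row products gives the invariant factors.

Invariant factors (smallest first, each dividing the next): x - 2, x - 2, (x - 2)^2(x + 4).

Check: the last factor (x - 2)^2(x + 4) is the minimal polynomial, and the product (x - 2)^4(x + 4) is the characteristic polynomial.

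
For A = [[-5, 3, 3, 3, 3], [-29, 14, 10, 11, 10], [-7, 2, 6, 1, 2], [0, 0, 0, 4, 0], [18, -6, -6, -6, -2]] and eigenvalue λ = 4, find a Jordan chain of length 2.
We seek v_1 ∈ ker((A - 4I)^2) \ ker(A - 4I), then set v_{i+1} = (A - 4I) v_i.

One such chain is v_1 = [[1, 4, 2, 0, -3]]^T, v_2 = [[0, 1, -1, 0, 0]]^T. Check: (A - 4I) v_2 = [[0, 0, 0, 0, 0]]^T = 0.

v_1 = [[1, 4, 2, 0, -3]]^T, v_2 = [[0, 1, -1, 0, 0]]^T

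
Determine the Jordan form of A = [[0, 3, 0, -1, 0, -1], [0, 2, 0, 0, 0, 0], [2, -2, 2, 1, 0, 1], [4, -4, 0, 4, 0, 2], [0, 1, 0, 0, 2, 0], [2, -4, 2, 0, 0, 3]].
The characteristic polynomial is det(xI - A) = (x - 3)(x - 2)^5, so the eigenvalues are 2 (algebraic multiplicity 5), 3 (algebraic multiplicity 1).

For λ = 2: rank(A - 2I) = 3, rank((A - 2I)^2) = 1. The eigenspace has dimension 6 - 3 = 3, so there are 3 Jordan blocks; the rank sequence gives block sizes [2, 2, 1].

For λ = 3: algebraic multiplicity 1 gives one 1×1 block.

Assembling the blocks gives the Jordan form J above.

J = [[2, 1, 0, 0, 0, 0], [0, 2, 0, 0, 0, 0], [0, 0, 2, 1, 0, 0], [0, 0, 0, 2, 0, 0], [0, 0, 0, 0, 2, 0], [0, 0, 0, 0, 0, 3]]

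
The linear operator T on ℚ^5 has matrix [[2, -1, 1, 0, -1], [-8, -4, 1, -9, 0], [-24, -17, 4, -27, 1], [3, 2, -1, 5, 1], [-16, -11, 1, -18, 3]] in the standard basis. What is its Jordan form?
J = [[2, 1, 0, 0, 0], [0, 2, 1, 0, 0], [0, 0, 2, 0, 0], [0, 0, 0, 2, 1], [0, 0, 0, 0, 2]]

The characteristic polynomial is det(xI - A) = (x - 2)^5, so the eigenvalues are 2 (algebraic multiplicity 5).

For λ = 2: rank(A - 2I) = 3, rank((A - 2I)^2) = 1, rank((A - 2I)^3) = 0. The eigenspace has dimension 5 - 3 = 2, so there are 2 Jordan blocks; the rank sequence gives block sizes [3, 2].

Assembling the blocks gives the Jordan form J above.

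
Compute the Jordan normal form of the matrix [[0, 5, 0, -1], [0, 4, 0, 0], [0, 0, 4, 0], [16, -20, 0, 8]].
J = [[4, 1, 0, 0], [0, 4, 0, 0], [0, 0, 4, 0], [0, 0, 0, 4]]

The characteristic polynomial is det(xI - A) = (x - 4)^4, so the eigenvalues are 4 (algebraic multiplicity 4).

For λ = 4: rank(A - 4I) = 1, rank((A - 4I)^2) = 0. The eigenspace has dimension 4 - 1 = 3, so there are 3 Jordan blocks; the rank sequence gives block sizes [2, 1, 1].

Assembling the blocks gives the Jordan form J above.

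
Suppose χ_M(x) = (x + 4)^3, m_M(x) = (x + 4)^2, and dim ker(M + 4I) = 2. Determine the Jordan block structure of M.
Jordan blocks: (-4, 2), (-4, 1)

λ = -4: algebraic multiplicity 3 (exponent in χ_M), largest block size 2 (exponent in m_M), 2 blocks (geometric multiplicity). These force block sizes [2, 1].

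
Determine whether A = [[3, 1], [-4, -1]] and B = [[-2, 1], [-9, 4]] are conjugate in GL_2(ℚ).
Yes.

Two matrices over a field are similar if and only if they have the same invariant factors.

Both A and B have characteristic polynomial (x - 1)^2 and minimal polynomial (x - 1)^2. Computing further, both have invariant factors (x - 1)^2. Hence A and B are similar.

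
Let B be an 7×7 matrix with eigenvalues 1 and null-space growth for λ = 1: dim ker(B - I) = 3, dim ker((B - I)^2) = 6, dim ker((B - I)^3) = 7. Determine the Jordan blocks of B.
Jordan blocks: (1, 3), (1, 2), (1, 2)

λ = 1: successive nullity increments [3, 3, 1] count blocks of size ≥ k; block sizes are [3, 2, 2].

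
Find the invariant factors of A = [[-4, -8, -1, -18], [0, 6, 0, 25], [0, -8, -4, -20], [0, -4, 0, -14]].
The Jordan structure of A has elementary divisors (x + 4)^2, (x + 4)^2. Arranging the block sizes at each eigenvalue in decreasing order and taking row products gives the invariant factors.

Invariant factors (smallest first, each dividing the next): (x + 4)^2, (x + 4)^2.

Check: the last factor (x + 4)^2 is the minimal polynomial, and the product (x + 4)^4 is the characteristic polynomial.

(x + 4)^2, (x + 4)^2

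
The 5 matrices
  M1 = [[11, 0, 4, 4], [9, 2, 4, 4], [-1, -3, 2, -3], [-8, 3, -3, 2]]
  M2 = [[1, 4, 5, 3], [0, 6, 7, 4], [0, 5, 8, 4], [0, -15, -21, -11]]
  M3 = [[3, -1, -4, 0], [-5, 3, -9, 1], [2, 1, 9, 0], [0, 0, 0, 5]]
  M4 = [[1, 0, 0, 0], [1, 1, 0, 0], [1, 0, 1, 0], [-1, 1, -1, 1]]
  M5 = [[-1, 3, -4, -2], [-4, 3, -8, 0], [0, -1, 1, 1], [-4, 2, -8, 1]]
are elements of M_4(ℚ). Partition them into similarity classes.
Characteristic polynomials: χ_{M1} = (x - 5)^3(x - 2), χ_{M2} = (x - 1)^4, χ_{M3} = (x - 5)^4, χ_{M4} = (x - 1)^4, χ_{M5} = (x - 1)^4.

{M1}: invariant factors (x - 5)^3(x - 2).

{M2, M4, M5}: invariant factors (x - 1)^2, (x - 1)^2.

{M3}: invariant factors x - 5, (x - 5)^3.

Matrices are similar if and only if their invariant-factor lists agree; the partition into similarity classes is {M1}, {M2, M4, M5}, {M3}.

3 classes: {M1}, {M2, M4, M5}, {M3}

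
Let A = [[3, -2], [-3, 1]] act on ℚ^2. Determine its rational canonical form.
The invariant factors of A (the non-unit diagonal entries of the Smith normal form of xI - A over ℚ[x]) are x^2 - 4x - 3, each dividing the next. The characteristic polynomial is their product, x^2 - 4x - 3.

The rational canonical form is the block-diagonal matrix of companion matrices C(f_i):
R = [[0, 3], [1, 4]].

Note the characteristic polynomial does not split into linear factors over ℚ, so A has no Jordan form over ℚ; the rational canonical form exists over any field.

R = [[0, 3], [1, 4]]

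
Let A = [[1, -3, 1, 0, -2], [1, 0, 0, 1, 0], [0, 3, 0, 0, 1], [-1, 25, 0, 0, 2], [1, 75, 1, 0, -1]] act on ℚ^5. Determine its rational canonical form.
The invariant factors of A (the non-unit diagonal entries of the Smith normal form of xI - A over ℚ[x]) are (x - 5)(x + 5)(x^3 + 3x - 3), each dividing the next. The characteristic polynomial is their product, (x - 5)(x + 5)(x^3 + 3x - 3).

The rational canonical form is the block-diagonal matrix of companion matrices C(f_i):
R = [[0, 0, 0, 0, -75], [1, 0, 0, 0, 75], [0, 1, 0, 0, 3], [0, 0, 1, 0, 22], [0, 0, 0, 1, 0]].

Note the characteristic polynomial does not split into linear factors over ℚ, so A has no Jordan form over ℚ; the rational canonical form exists over any field.

R = [[0, 0, 0, 0, -75], [1, 0, 0, 0, 75], [0, 1, 0, 0, 3], [0, 0, 1, 0, 22], [0, 0, 0, 1, 0]]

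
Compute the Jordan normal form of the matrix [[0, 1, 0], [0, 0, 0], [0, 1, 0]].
The characteristic polynomial is det(xI - A) = x^3, so the eigenvalues are 0 (algebraic multiplicity 3).

For λ = 0: rank(A) = 1, rank(A^2) = 0. The eigenspace has dimension 3 - 1 = 2, so there are 2 Jordan blocks; the rank sequence gives block sizes [2, 1].

Assembling the blocks gives the Jordan form J above.

J = [[0, 1, 0], [0, 0, 0], [0, 0, 0]]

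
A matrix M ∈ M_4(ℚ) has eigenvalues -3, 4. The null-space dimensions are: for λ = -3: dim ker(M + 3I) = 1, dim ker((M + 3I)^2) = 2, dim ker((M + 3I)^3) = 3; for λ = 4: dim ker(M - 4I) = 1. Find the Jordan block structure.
λ = -3: successive nullity increments [1, 1, 1] count blocks of size ≥ k; block sizes are [3].
λ = 4: successive nullity increments [1] count blocks of size ≥ k; block sizes are [1].

Jordan blocks: (-3, 3), (4, 1)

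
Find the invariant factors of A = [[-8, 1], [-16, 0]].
(x + 4)^2

The Jordan structure of A has elementary divisors (x + 4)^2. Arranging the block sizes at each eigenvalue in decreasing order and taking row products gives the invariant factors.

Invariant factors (smallest first, each dividing the next): (x + 4)^2.

Check: the last factor (x + 4)^2 is the minimal polynomial, and the product (x + 4)^2 is the characteristic polynomial.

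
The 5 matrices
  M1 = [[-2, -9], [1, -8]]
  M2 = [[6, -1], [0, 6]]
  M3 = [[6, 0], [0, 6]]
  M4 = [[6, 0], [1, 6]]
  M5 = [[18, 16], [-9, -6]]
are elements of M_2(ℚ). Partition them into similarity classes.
Characteristic polynomials: χ_{M1} = (x + 5)^2, χ_{M2} = (x - 6)^2, χ_{M3} = (x - 6)^2, χ_{M4} = (x - 6)^2, χ_{M5} = (x - 6)^2.

{M1}: invariant factors (x + 5)^2.

{M2, M4, M5}: invariant factors (x - 6)^2.

{M3}: invariant factors x - 6, x - 6.

Matrices are similar if and only if their invariant-factor lists agree; the partition into similarity classes is {M1}, {M2, M4, M5}, {M3}.

3 classes: {M1}, {M2, M4, M5}, {M3}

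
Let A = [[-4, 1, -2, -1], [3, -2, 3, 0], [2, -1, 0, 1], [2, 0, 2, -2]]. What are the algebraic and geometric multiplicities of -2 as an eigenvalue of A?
algebraic multiplicity 4, geometric multiplicity 2

The characteristic polynomial is (x + 2)^4, so the factor x + 2 appears with exponent 4: the algebraic multiplicity is 4.

rank(A + 2I) = 2, so the eigenspace has dimension 4 - 2 = 2: the geometric multiplicity is 2.

Since 2 < 4, A is not diagonalizable.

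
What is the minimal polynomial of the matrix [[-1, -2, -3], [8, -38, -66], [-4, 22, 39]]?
m_A(x) = (x - 6)(x + 3)^2

The characteristic polynomial factors as (x - 6)(x + 3)^2. The minimal polynomial is ∏(x - λ)^{k_λ} where k_λ is the size of the largest Jordan block at λ.

For λ = -3: rank(A + 3I) = 2, and the largest Jordan block has size 2 (the smallest k with rank((A + 3I)^k) = rank((A + 3I)^(k+1))).
For λ = 6: rank(A - 6I) = 2, and the largest Jordan block has size 1 (the smallest k with rank((A - 6I)^k) = rank((A - 6I)^(k+1))).

So m_A(x) = (x - 6)(x + 3)^2.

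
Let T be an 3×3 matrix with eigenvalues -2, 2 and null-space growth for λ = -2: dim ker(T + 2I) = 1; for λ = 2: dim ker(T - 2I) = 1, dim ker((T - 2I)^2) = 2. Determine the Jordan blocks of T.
λ = -2: successive nullity increments [1] count blocks of size ≥ k; block sizes are [1].
λ = 2: successive nullity increments [1, 1] count blocks of size ≥ k; block sizes are [2].

Jordan blocks: (-2, 1), (2, 2)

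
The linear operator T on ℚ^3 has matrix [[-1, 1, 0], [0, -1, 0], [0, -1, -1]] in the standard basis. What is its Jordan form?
J = [[-1, 1, 0], [0, -1, 0], [0, 0, -1]]

The characteristic polynomial is det(xI - A) = (x + 1)^3, so the eigenvalues are -1 (algebraic multiplicity 3).

For λ = -1: rank(A + I) = 1, rank((A + I)^2) = 0. The eigenspace has dimension 3 - 1 = 2, so there are 2 Jordan blocks; the rank sequence gives block sizes [2, 1].

Assembling the blocks gives the Jordan form J above.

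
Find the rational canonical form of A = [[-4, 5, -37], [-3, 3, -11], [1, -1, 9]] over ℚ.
R = [[0, 0, 16], [1, 0, -20], [0, 1, 8]]

The invariant factors of A (the non-unit diagonal entries of the Smith normal form of xI - A over ℚ[x]) are (x - 4)(x - 2)^2, each dividing the next. The characteristic polynomial is their product, (x - 4)(x - 2)^2.

The rational canonical form is the block-diagonal matrix of companion matrices C(f_i):
R = [[0, 0, 16], [1, 0, -20], [0, 1, 8]].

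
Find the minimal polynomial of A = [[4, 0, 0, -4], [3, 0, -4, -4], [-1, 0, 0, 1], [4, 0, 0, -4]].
The characteristic polynomial factors as x^4. The minimal polynomial is ∏(x - λ)^{k_λ} where k_λ is the size of the largest Jordan block at λ.

For λ = 0: rank(A) = 2, and the largest Jordan block has size 2 (the smallest k with rank(A^k) = rank(A^(k+1))).

So m_A(x) = x^2.

m_A(x) = x^2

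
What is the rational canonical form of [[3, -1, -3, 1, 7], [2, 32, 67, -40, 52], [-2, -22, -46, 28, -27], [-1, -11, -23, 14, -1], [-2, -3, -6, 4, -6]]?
R = [[0, -5, 0, 0, 0], [1, 1, 0, 0, 0], [0, 0, 0, 0, -25], [0, 0, 1, 0, 0], [0, 0, 0, 1, -4]]

The invariant factors of A (the non-unit diagonal entries of the Smith normal form of xI - A over ℚ[x]) are x^2 - x + 5, (x + 5)(x^2 - x + 5), each dividing the next. The characteristic polynomial is their product, (x + 5)(x^2 - x + 5)^2.

The rational canonical form is the block-diagonal matrix of companion matrices C(f_i):
R = [[0, -5, 0, 0, 0], [1, 1, 0, 0, 0], [0, 0, 0, 0, -25], [0, 0, 1, 0, 0], [0, 0, 0, 1, -4]].

Note the characteristic polynomial does not split into linear factors over ℚ, so A has no Jordan form over ℚ; the rational canonical form exists over any field.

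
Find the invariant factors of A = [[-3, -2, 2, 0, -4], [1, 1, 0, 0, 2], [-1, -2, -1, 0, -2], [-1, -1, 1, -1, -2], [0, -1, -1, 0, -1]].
The Jordan structure of A has elementary divisors (x + 1)^2, (x + 1)^2, (x + 1). Arranging the block sizes at each eigenvalue in decreasing order and taking row products gives the invariant factors.

Invariant factors (smallest first, each dividing the next): x + 1, (x + 1)^2, (x + 1)^2.

Check: the last factor (x + 1)^2 is the minimal polynomial, and the product (x + 1)^5 is the characteristic polynomial.

x + 1, (x + 1)^2, (x + 1)^2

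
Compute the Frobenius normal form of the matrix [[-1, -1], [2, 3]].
R = [[0, 1], [1, 2]]

The invariant factors of A (the non-unit diagonal entries of the Smith normal form of xI - A over ℚ[x]) are x^2 - 2x - 1, each dividing the next. The characteristic polynomial is their product, x^2 - 2x - 1.

The rational canonical form is the block-diagonal matrix of companion matrices C(f_i):
R = [[0, 1], [1, 2]].

Note the characteristic polynomial does not split into linear factors over ℚ, so A has no Jordan form over ℚ; the rational canonical form exists over any field.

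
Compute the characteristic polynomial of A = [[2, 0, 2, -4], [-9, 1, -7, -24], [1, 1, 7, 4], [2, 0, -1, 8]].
xI - A = [[x - 2, 0, -2, 4], [9, x - 1, 7, 24], [-1, -1, x - 7, -4], [-2, 0, 1, x - 8]].

Expanding det(xI - A) along the first row:
det(xI - A) = + (x - 2)·det([[x - 1, 7, 24], [-1, x - 7, -4], [0, 1, x - 8]]) - (0)·det([[9, 7, 24], [-1, x - 7, -4], [-2, 1, x - 8]]) + (-2)·det([[9, x - 1, 24], [-1, -1, -4], [-2, 0, x - 8]]) - (4)·det([[9, x - 1, 7], [-1, -1, x - 7], [-2, 0, 1]]).

Evaluating gives χ_A(x) = x^4 - 18x^3 + 120x^2 - 352x + 384 = (x - 6)(x - 4)^3.

χ_A(x) = (x - 6)(x - 4)^3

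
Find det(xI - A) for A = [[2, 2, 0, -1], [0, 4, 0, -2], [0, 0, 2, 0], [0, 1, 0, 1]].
χ_A(x) = (x - 3)(x - 2)^3

xI - A = [[x - 2, -2, 0, 1], [0, x - 4, 0, 2], [0, 0, x - 2, 0], [0, -1, 0, x - 1]].

Expanding det(xI - A) along the first row:
det(xI - A) = + (x - 2)·det([[x - 4, 0, 2], [0, x - 2, 0], [-1, 0, x - 1]]) - (-2)·det([[0, 0, 2], [0, x - 2, 0], [0, 0, x - 1]]) + (0)·det([[0, x - 4, 2], [0, 0, 0], [0, -1, x - 1]]) - (1)·det([[0, x - 4, 0], [0, 0, x - 2], [0, -1, 0]]).

Evaluating gives χ_A(x) = x^4 - 9x^3 + 30x^2 - 44x + 24 = (x - 3)(x - 2)^3.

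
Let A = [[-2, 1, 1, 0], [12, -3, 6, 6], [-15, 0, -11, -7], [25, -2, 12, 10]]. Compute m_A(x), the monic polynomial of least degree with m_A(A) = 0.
The characteristic polynomial factors as (x - 3)(x + 3)^3. The minimal polynomial is ∏(x - λ)^{k_λ} where k_λ is the size of the largest Jordan block at λ.

For λ = -3: rank(A + 3I) = 3, and the largest Jordan block has size 3 (the smallest k with rank((A + 3I)^k) = rank((A + 3I)^(k+1))).
For λ = 3: rank(A - 3I) = 3, and the largest Jordan block has size 1 (the smallest k with rank((A - 3I)^k) = rank((A - 3I)^(k+1))).

So m_A(x) = (x - 3)(x + 3)^3.

m_A(x) = (x - 3)(x + 3)^3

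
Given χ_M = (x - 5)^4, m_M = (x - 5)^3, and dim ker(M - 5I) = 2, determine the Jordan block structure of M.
λ = 5: algebraic multiplicity 4 (exponent in χ_M), largest block size 3 (exponent in m_M), 2 blocks (geometric multiplicity). These force block sizes [3, 1].

Jordan blocks: (5, 3), (5, 1)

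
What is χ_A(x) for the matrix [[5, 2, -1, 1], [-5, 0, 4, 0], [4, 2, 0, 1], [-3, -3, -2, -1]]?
xI - A = [[x - 5, -2, 1, -1], [5, x, -4, 0], [-4, -2, x, -1], [3, 3, 2, x + 1]].

Expanding det(xI - A) along the first row:
det(xI - A) = + (x - 5)·det([[x, -4, 0], [-2, x, -1], [3, 2, x + 1]]) - (-2)·det([[5, -4, 0], [-4, x, -1], [3, 2, x + 1]]) + (1)·det([[5, x, 0], [-4, -2, -1], [3, 3, x + 1]]) - (-1)·det([[5, x, -4], [-4, -2, x], [3, 3, 2]]).

Evaluating gives χ_A(x) = x^4 - 4x^3 + 6x^2 - 4x + 1 = (x - 1)^4.

χ_A(x) = (x - 1)^4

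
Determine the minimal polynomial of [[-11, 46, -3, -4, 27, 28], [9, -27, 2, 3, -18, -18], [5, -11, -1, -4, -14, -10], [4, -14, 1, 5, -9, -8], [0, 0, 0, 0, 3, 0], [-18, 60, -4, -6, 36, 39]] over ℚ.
The characteristic polynomial factors as (x - 3)^4(x + 2)^2. The minimal polynomial is ∏(x - λ)^{k_λ} where k_λ is the size of the largest Jordan block at λ.

For λ = -2: rank(A + 2I) = 5, and the largest Jordan block has size 2 (the smallest k with rank((A + 2I)^k) = rank((A + 2I)^(k+1))).
For λ = 3: rank(A - 3I) = 3, and the largest Jordan block has size 2 (the smallest k with rank((A - 3I)^k) = rank((A - 3I)^(k+1))).

So m_A(x) = (x - 3)^2(x + 2)^2.

m_A(x) = (x - 3)^2(x + 2)^2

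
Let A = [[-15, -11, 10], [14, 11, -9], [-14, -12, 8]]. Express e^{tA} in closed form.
e^{tA} = [[(3 - 2*e^{7*t})*e^{-t}, (3*t - 2*e^{7*t} + 2)*e^{-t}, (3*t + e^{7*t} - 1)*e^{-t}], [(2*e^{7*t} - 2)*e^{-t}, (-2*t + 2*e^{7*t} - 1)*e^{-t}, (-2*t - e^{7*t} + 1)*e^{-t}], [2*(1 - e^{7*t})*e^{-t}, 2*(t - e^{7*t} + 1)*e^{-t}, (2*t + e^{7*t})*e^{-t}]]

A has Jordan form J = [[-1, 1, 0], [0, -1, 0], [0, 0, 6]] with A = PJP^{-1}, so e^{tA} = P e^{tJ} P^{-1}.

For a Jordan block J_k(λ), e^{tJ_k(λ)} = e^{λt} · (I + tN + t^2 N^2/2! + ... + t^{k-1} N^{k-1}/(k-1)!) where N is the nilpotent superdiagonal part.

Assembling the blocks and conjugating back gives the entries of e^{tA} as shown above.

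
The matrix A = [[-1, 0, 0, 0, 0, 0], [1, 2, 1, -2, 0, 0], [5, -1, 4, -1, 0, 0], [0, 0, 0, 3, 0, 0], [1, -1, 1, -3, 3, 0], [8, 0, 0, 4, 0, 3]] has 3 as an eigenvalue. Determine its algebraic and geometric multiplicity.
The characteristic polynomial is (x - 3)^5(x + 1), so the factor x - 3 appears with exponent 5: the algebraic multiplicity is 5.

rank(A - 3I) = 3, so the eigenspace has dimension 6 - 3 = 3: the geometric multiplicity is 3.

Since 3 < 5, A is not diagonalizable.

algebraic multiplicity 5, geometric multiplicity 3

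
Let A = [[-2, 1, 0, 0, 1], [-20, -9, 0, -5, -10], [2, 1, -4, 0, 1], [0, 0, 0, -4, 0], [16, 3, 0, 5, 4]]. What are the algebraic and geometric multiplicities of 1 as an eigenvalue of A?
The characteristic polynomial is (x - 1)(x + 4)^4, so the factor x - 1 appears with exponent 1: the algebraic multiplicity is 1.

rank(A - I) = 4, so the eigenspace has dimension 5 - 4 = 1: the geometric multiplicity is 1.

algebraic multiplicity 1, geometric multiplicity 1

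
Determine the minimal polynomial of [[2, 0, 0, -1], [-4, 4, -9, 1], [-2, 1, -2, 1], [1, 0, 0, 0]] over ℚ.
The characteristic polynomial factors as (x - 1)^4. The minimal polynomial is ∏(x - λ)^{k_λ} where k_λ is the size of the largest Jordan block at λ.

For λ = 1: rank(A - I) = 2, and the largest Jordan block has size 3 (the smallest k with rank((A - I)^k) = rank((A - I)^(k+1))).

So m_A(x) = (x - 1)^3.

m_A(x) = (x - 1)^3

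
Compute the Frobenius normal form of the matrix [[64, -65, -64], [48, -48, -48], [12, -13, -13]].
The invariant factors of A (the non-unit diagonal entries of the Smith normal form of xI - A over ℚ[x]) are (x - 4)(x - 3)(x + 4), each dividing the next. The characteristic polynomial is their product, (x - 4)(x - 3)(x + 4).

The rational canonical form is the block-diagonal matrix of companion matrices C(f_i):
R = [[0, 0, -48], [1, 0, 16], [0, 1, 3]].

R = [[0, 0, -48], [1, 0, 16], [0, 1, 3]]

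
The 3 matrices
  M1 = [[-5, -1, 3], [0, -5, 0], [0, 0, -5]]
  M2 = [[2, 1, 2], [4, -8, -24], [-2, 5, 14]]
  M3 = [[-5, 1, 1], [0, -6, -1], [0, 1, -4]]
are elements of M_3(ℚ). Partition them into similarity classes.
Characteristic polynomials: χ_{M1} = (x + 5)^3, χ_{M2} = (x - 4)(x - 2)^2, χ_{M3} = (x + 5)^3.

{M1, M3}: invariant factors x + 5, (x + 5)^2.

{M2}: invariant factors (x - 4)(x - 2)^2.

Matrices are similar if and only if their invariant-factor lists agree; the partition into similarity classes is {M1, M3}, {M2}.

2 classes: {M1, M3}, {M2}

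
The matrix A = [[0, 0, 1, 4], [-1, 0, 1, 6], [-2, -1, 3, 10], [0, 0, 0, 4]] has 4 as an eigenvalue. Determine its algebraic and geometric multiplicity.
The characteristic polynomial is (x - 4)(x - 1)^3, so the factor x - 4 appears with exponent 1: the algebraic multiplicity is 1.

rank(A - 4I) = 3, so the eigenspace has dimension 4 - 3 = 1: the geometric multiplicity is 1.

algebraic multiplicity 1, geometric multiplicity 1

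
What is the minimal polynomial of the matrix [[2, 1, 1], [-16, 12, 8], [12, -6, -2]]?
m_A(x) = (x - 4)^2

The characteristic polynomial factors as (x - 4)^3. The minimal polynomial is ∏(x - λ)^{k_λ} where k_λ is the size of the largest Jordan block at λ.

For λ = 4: rank(A - 4I) = 1, and the largest Jordan block has size 2 (the smallest k with rank((A - 4I)^k) = rank((A - 4I)^(k+1))).

So m_A(x) = (x - 4)^2.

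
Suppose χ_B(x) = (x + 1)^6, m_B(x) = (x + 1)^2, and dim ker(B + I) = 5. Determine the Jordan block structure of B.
λ = -1: algebraic multiplicity 6 (exponent in χ_B), largest block size 2 (exponent in m_B), 5 blocks (geometric multiplicity). These force block sizes [2, 1, 1, 1, 1].

Jordan blocks: (-1, 2), (-1, 1), (-1, 1), (-1, 1), (-1, 1)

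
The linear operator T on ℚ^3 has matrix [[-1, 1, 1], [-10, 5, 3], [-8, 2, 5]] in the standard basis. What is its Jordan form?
J = [[3, 1, 0], [0, 3, 1], [0, 0, 3]]

The characteristic polynomial is det(xI - A) = (x - 3)^3, so the eigenvalues are 3 (algebraic multiplicity 3).

For λ = 3: rank(A - 3I) = 2, rank((A - 3I)^2) = 1, rank((A - 3I)^3) = 0. The eigenspace has dimension 3 - 2 = 1, so there is 1 Jordan block; the rank sequence gives block sizes [3].

Assembling the blocks gives the Jordan form J above.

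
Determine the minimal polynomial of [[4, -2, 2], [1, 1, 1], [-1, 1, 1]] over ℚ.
The characteristic polynomial factors as (x - 2)^3. The minimal polynomial is ∏(x - λ)^{k_λ} where k_λ is the size of the largest Jordan block at λ.

For λ = 2: rank(A - 2I) = 1, and the largest Jordan block has size 2 (the smallest k with rank((A - 2I)^k) = rank((A - 2I)^(k+1))).

So m_A(x) = (x - 2)^2.

m_A(x) = (x - 2)^2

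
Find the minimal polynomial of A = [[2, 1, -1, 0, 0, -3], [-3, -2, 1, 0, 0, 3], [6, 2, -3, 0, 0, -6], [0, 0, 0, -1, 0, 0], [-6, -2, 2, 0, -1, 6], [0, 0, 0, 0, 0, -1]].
The characteristic polynomial factors as (x + 1)^6. The minimal polynomial is ∏(x - λ)^{k_λ} where k_λ is the size of the largest Jordan block at λ.

For λ = -1: rank(A + I) = 1, and the largest Jordan block has size 2 (the smallest k with rank((A + I)^k) = rank((A + I)^(k+1))).

So m_A(x) = (x + 1)^2.

m_A(x) = (x + 1)^2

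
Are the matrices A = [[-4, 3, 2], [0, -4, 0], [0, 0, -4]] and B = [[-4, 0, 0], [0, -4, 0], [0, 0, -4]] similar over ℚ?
Both have characteristic polynomial (x + 4)^3, but the minimal polynomial of A is (x + 4)^2 while the minimal polynomial of B is x + 4. The minimal polynomial is a similarity invariant, so A and B are not similar.

No.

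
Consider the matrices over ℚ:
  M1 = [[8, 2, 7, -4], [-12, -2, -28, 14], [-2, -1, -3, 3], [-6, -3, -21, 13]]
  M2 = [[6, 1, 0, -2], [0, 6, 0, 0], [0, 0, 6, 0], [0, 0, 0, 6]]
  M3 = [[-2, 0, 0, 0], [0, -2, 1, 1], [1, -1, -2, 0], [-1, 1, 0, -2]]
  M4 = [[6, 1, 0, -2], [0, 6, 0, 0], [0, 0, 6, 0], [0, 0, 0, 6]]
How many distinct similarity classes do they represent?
Characteristic polynomials: χ_{M1} = (x - 4)^4, χ_{M2} = (x - 6)^4, χ_{M3} = (x + 2)^4, χ_{M4} = (x - 6)^4.

{M1}: invariant factors x - 4, (x - 4)^3.

{M2, M4}: invariant factors x - 6, x - 6, (x - 6)^2.

{M3}: invariant factors x + 2, (x + 2)^3.

Matrices are similar if and only if their invariant-factor lists agree; the partition into similarity classes is {M1}, {M2, M4}, {M3}.

3 classes: {M1}, {M2, M4}, {M3}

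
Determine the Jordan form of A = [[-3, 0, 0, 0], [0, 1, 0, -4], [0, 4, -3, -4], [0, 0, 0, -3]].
J = [[-3, 0, 0, 0], [0, -3, 0, 0], [0, 0, -3, 0], [0, 0, 0, 1]]

The characteristic polynomial is det(xI - A) = (x - 1)(x + 3)^3, so the eigenvalues are -3 (algebraic multiplicity 3), 1 (algebraic multiplicity 1).

For λ = -3: rank(A + 3I) = 1. The eigenspace has dimension 4 - 1 = 3, so there are 3 Jordan blocks; the rank sequence gives block sizes [1, 1, 1].

For λ = 1: algebraic multiplicity 1 gives one 1×1 block.

Assembling the blocks gives the Jordan form J above.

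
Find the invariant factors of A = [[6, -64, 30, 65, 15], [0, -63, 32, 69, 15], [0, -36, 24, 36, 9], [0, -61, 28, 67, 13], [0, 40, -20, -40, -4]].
The Jordan structure of A has elementary divisors (x - 6)^3, (x - 6)^2. Arranging the block sizes at each eigenvalue in decreasing order and taking row products gives the invariant factors.

Invariant factors (smallest first, each dividing the next): (x - 6)^2, (x - 6)^3.

Check: the last factor (x - 6)^3 is the minimal polynomial, and the product (x - 6)^5 is the characteristic polynomial.

(x - 6)^2, (x - 6)^3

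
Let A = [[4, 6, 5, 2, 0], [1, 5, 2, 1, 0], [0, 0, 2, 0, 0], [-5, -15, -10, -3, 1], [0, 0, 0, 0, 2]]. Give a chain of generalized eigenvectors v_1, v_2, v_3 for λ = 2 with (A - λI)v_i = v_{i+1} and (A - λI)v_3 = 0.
v_1 = [[-1, -2, 1, 5, 0]]^T, v_2 = [[1, 0, 0, 0, 0]]^T, v_3 = [[2, 1, 0, -5, 0]]^T

We seek v_1 ∈ ker((A - 2I)^3) \ ker((A - 2I)^2), then set v_{i+1} = (A - 2I) v_i.

One such chain is v_1 = [[-1, -2, 1, 5, 0]]^T, v_2 = [[1, 0, 0, 0, 0]]^T, v_3 = [[2, 1, 0, -5, 0]]^T. Check: (A - 2I) v_3 = [[0, 0, 0, 0, 0]]^T = 0.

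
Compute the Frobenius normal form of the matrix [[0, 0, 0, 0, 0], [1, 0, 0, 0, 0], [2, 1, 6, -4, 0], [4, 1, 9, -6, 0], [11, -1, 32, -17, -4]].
R = [[0, 0, 0, 0, 0], [1, 0, 0, 0, 0], [0, 1, 0, 0, 0], [0, 0, 1, 0, 0], [0, 0, 0, 1, -4]]

The invariant factors of A (the non-unit diagonal entries of the Smith normal form of xI - A over ℚ[x]) are x^4(x + 4), each dividing the next. The characteristic polynomial is their product, x^4(x + 4).

The rational canonical form is the block-diagonal matrix of companion matrices C(f_i):
R = [[0, 0, 0, 0, 0], [1, 0, 0, 0, 0], [0, 1, 0, 0, 0], [0, 0, 1, 0, 0], [0, 0, 0, 1, -4]].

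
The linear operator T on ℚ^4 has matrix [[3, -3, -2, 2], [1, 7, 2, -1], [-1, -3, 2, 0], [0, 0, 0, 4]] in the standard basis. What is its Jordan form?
The characteristic polynomial is det(xI - A) = (x - 4)^4, so the eigenvalues are 4 (algebraic multiplicity 4).

For λ = 4: rank(A - 4I) = 2, rank((A - 4I)^2) = 1, rank((A - 4I)^3) = 0. The eigenspace has dimension 4 - 2 = 2, so there are 2 Jordan blocks; the rank sequence gives block sizes [3, 1].

Assembling the blocks gives the Jordan form J above.

J = [[4, 1, 0, 0], [0, 4, 1, 0], [0, 0, 4, 0], [0, 0, 0, 4]]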